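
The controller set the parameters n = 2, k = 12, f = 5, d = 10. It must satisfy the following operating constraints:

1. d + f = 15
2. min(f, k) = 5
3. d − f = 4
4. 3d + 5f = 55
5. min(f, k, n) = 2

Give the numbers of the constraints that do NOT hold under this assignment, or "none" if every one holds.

1. d + f = 10 + 5 = 15  ✓
2. min(5, 12) = 5  ✓
3. d − f = 10 − 5 = 5, not 4  ✗
4. 3d + 5f = 3(10) + 5(5) = 55  ✓
5. min(5, 12, 2) = 2  ✓

Violated: 3.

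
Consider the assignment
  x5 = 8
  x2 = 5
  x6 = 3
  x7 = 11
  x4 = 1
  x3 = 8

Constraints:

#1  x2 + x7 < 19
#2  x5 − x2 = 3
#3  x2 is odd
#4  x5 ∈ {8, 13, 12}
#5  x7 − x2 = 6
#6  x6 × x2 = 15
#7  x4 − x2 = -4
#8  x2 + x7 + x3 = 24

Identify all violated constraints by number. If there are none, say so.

Yes — all constraints hold.

#1 x2 + x7 = 5 + 11 = 16; 16 < 19 — holds.
#2 x5 − x2 = 8 − 5 = 3 — holds.
#3 x2 = 5 is odd — holds.
#4 x5 = 8 is in {8, 13, 12} — holds.
#5 x7 − x2 = 11 − 5 = 6 — holds.
#6 x6 × x2 = 3 × 5 = 15 — holds.
#7 x4 − x2 = 1 − 5 = -4 — holds.
#8 x2 + x7 + x3 = 5 + 11 + 8 = 24 — holds.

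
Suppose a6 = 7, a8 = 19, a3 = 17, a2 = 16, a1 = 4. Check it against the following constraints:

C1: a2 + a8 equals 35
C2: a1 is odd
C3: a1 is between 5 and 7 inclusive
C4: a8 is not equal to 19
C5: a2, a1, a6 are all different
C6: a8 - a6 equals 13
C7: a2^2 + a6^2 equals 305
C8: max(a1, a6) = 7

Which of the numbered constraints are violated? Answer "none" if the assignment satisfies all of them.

Violated: 2, 3, 4, and 6.

C1: a2 + a8 = 16 + 19 = 35 — satisfied.
C2: a1 = 4 is even — violated.
C3: a1 = 4 is outside [5, 7] — violated.
C4: a8 = 19, but 19 is required to differ — violated.
C5: values 16, 4, 7 are pairwise distinct — satisfied.
C6: a8 - a6 = 19 - 7 = 12, not 13 — violated.
C7: a2^2 + a6^2 = 16^2 + 7^2 = 256 + 49 = 305 — satisfied.
C8: max(4, 7) = 7 — satisfied.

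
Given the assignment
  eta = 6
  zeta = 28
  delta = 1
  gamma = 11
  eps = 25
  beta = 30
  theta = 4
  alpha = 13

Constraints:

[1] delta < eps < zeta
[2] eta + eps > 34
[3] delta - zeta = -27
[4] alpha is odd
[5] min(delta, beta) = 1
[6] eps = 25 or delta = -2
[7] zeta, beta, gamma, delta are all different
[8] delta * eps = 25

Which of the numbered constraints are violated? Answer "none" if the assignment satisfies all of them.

[1] values 1 < 25 < 28  ✓
[2] eta + eps = 6 + 25 = 31; 31 ≤ 34, bound 34 not met  ✗
[3] delta - zeta = 1 - 28 = -27  ✓
[4] alpha = 13 is odd  ✓
[5] min(1, 30) = 1  ✓
[6] eps = 25 = 25 (first disjunct)  ✓
[7] values 28, 30, 11, 1 are pairwise distinct  ✓
[8] delta * eps = 1 * 25 = 25  ✓

The assignment fails constraint 2.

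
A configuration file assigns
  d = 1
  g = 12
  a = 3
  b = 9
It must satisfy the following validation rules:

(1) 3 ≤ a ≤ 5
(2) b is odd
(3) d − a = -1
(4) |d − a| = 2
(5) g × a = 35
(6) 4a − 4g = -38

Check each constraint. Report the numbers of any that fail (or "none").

(1) a = 3 lies in [3, 5] — holds.
(2) b = 9 is odd — holds.
(3) d − a = 1 − 3 = -2, not -1 — does not hold.
(4) |1 − 3| = 2 — holds.
(5) g × a = 12 × 3 = 36, not 35 — does not hold.
(6) 4a − 4g = 4(3) − 4(12) = -36, not -38 — does not hold.

Violated: 3, 5, and 6.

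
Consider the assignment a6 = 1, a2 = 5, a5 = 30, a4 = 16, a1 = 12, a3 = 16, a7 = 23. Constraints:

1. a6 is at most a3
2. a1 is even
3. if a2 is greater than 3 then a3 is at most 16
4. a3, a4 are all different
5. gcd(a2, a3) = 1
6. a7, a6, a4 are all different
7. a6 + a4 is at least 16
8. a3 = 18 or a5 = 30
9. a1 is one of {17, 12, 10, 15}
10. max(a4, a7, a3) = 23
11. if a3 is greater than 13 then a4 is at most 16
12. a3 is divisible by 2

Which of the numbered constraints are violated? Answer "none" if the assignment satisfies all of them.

1. a6 = 1, a3 = 16; 1 ≤ 16  ✓
2. a1 = 12 is even  ✓
3. a2 = 5 > 3, so we need a3 ≤ 16; a3 = 16 ≤ 16  ✓
4. a3 = a4 = 16, not all different  ✗
5. gcd(5, 16) = 1  ✓
6. values 23, 1, 16 are pairwise distinct  ✓
7. a6 + a4 = 1 + 16 = 17; 17 ≥ 16  ✓
8. a3 = 16 ≠ 18, but a5 = 30 = 30 (second disjunct)  ✓
9. a1 = 12 is in {17, 12, 10, 15}  ✓
10. max(16, 23, 16) = 23  ✓
11. a3 = 16 > 13, so we need a4 ≤ 16; a4 = 16 ≤ 16  ✓
12. 16 / 2 = 8, so 2 divides 16  ✓

Violated: 4.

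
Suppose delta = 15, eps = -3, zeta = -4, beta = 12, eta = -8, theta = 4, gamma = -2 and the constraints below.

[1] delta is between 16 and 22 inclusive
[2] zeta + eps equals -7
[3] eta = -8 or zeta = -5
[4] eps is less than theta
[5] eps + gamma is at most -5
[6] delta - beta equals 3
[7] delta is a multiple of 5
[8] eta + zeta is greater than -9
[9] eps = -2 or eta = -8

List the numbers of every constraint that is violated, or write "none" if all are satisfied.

[1] delta = 15 is outside [16, 22] — violated.
[2] zeta + eps = -4 + (-3) = -7 — OK.
[3] eta = -8 = -8 (first disjunct) — OK.
[4] eps = -3, theta = 4; -3 < 4 — OK.
[5] eps + gamma = -3 + (-2) = -5; -5 ≤ -5 — OK.
[6] delta - beta = 15 - 12 = 3 — OK.
[7] 15 / 5 = 3, so 5 divides 15 — OK.
[8] eta + zeta = -8 + (-4) = -12; -12 ≤ -9, bound -9 not met — violated.
[9] eps = -3 ≠ -2, but eta = -8 = -8 (second disjunct) — OK.

Violated: 1, 8.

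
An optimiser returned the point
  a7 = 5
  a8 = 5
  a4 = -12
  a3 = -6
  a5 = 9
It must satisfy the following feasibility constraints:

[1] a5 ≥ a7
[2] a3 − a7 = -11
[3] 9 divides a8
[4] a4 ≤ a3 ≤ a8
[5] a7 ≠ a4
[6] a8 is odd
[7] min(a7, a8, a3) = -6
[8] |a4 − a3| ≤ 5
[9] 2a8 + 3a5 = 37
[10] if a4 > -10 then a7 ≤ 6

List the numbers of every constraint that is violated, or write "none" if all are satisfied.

Constraints 3 and 8 do not hold.

[1] a5 = 9, a7 = 5; 9 ≥ 5 — holds.
[2] a3 − a7 = -6 − 5 = -11 — holds.
[3] 5 = 9×0 + 5, so 9 does not divide 5 — fails.
[4] values -12 ≤ -6 ≤ 5 — holds.
[5] a7 = 5, a4 = -12; distinct — holds.
[6] a8 = 5 is odd — holds.
[7] min(5, 5, -6) = -6 — holds.
[8] |-12 − (-6)| = 6; 6 > 5, exceeds bound 5 — fails.
[9] 2a8 + 3a5 = 2(5) + 3(9) = 37 — holds.
[10] a4 = -12, not > -10; antecedent false, conditional vacuously true — holds.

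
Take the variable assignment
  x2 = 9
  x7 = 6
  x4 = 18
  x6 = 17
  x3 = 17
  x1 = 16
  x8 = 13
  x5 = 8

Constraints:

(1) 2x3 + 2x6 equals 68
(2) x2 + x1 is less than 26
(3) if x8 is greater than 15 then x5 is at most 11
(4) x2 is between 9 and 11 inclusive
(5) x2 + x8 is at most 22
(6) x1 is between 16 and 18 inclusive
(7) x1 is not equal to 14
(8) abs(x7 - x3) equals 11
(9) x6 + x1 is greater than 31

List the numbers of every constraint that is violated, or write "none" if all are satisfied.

No violations.

(1) 2x3 + 2x6 = 2(17) + 2(17) = 68 — OK.
(2) x2 + x1 = 9 + 16 = 25; 25 < 26 — OK.
(3) x8 = 13, not > 15; antecedent false, conditional vacuously true — OK.
(4) x2 = 9 lies in [9, 11] — OK.
(5) x2 + x8 = 9 + 13 = 22; 22 ≤ 22 — OK.
(6) x1 = 16 lies in [16, 18] — OK.
(7) x1 = 16, and 16 ≠ 14 — OK.
(8) abs(6 - 17) = 11 — OK.
(9) x6 + x1 = 17 + 16 = 33; 33 > 31 — OK.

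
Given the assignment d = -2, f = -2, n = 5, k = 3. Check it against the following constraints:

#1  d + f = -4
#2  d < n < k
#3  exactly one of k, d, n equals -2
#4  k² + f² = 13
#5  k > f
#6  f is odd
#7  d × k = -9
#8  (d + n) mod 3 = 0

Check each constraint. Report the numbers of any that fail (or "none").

#1 d + f = -2 + (-2) = -4 — OK.
#2 values -2, 5, 3; n = 5 is not < k = 3 — violated.
#3 k=3, d=-2, n=5; 1 of them equals -2 — OK.
#4 k² + f² = 3² + (-2)² = 9 + 4 = 13 — OK.
#5 k = 3, f = -2; 3 > -2 — OK.
#6 f = -2 is even — violated.
#7 d × k = -2 × 3 = -6, not -9 — violated.
#8 d + n = 3; 3 mod 3 = 0 — OK.

No — constraints 2, 6, and 7 are not satisfied.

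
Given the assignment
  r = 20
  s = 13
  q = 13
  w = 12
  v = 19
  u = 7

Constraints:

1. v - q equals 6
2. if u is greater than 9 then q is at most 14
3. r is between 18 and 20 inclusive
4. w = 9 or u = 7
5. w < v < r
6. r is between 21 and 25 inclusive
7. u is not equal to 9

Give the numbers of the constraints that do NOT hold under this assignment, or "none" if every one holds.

Constraint 6 is violated.

1. v - q = 19 - 13 = 6 — OK.
2. u = 7, not > 9; antecedent false, conditional vacuously true — OK.
3. r = 20 lies in [18, 20] — OK.
4. w = 12 ≠ 9, but u = 7 = 7 (second disjunct) — OK.
5. values 12 < 19 < 20 — OK.
6. r = 20 is outside [21, 25] — violated.
7. u = 7, and 7 ≠ 9 — OK.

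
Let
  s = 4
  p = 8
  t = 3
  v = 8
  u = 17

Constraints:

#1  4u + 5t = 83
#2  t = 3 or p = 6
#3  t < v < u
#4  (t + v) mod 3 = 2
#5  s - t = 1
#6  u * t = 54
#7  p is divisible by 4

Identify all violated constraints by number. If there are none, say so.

No — constraint 6 is not satisfied.

#1 4u + 5t = 4(17) + 5(3) = 83 — OK.
#2 t = 3 = 3 (first disjunct) — OK.
#3 values 3 < 8 < 17 — OK.
#4 t + v = 11; 11 mod 3 = 2 — OK.
#5 s - t = 4 - 3 = 1 — OK.
#6 u * t = 17 * 3 = 51, not 54 — violated.
#7 8 / 4 = 2, so 4 divides 8 — OK.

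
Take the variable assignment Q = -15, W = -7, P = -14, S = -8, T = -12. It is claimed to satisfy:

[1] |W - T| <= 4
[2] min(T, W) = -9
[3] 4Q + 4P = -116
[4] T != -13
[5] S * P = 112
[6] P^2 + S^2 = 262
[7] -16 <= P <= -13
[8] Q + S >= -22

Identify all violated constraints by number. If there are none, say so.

The assignment fails constraints 1, 2, 6, and 8.

[1] |-7 - (-12)| = 5; 5 > 4, exceeds bound 4  false
[2] min(-12, -7) = -12, not -9  false
[3] 4Q + 4P = 4(-15) + 4(-14) = -116  true
[4] T = -12, and -12 ≠ -13  true
[5] S * P = -8 * (-14) = 112  true
[6] P^2 + S^2 = (-14)^2 + (-8)^2 = 196 + 64 = 260, not 262  false
[7] P = -14 lies in [-16, -13]  true
[8] Q + S = -15 + (-8) = -23; -23 < -22, bound -22 not met  false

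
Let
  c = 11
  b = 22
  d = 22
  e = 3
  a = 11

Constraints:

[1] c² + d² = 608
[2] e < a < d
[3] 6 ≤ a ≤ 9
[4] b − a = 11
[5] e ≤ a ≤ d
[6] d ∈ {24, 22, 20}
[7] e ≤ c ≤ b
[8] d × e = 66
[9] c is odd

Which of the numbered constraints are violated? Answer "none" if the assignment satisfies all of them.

[1] c² + d² = 11² + 22² = 121 + 484 = 605, not 608 — does not hold.
[2] values 3 < 11 < 22 — holds.
[3] a = 11 is outside [6, 9] — does not hold.
[4] b − a = 22 − 11 = 11 — holds.
[5] values 3 ≤ 11 ≤ 22 — holds.
[6] d = 22 is in {24, 22, 20} — holds.
[7] values 3 ≤ 11 ≤ 22 — holds.
[8] d × e = 22 × 3 = 66 — holds.
[9] c = 11 is odd — holds.

Violated: 1 and 3.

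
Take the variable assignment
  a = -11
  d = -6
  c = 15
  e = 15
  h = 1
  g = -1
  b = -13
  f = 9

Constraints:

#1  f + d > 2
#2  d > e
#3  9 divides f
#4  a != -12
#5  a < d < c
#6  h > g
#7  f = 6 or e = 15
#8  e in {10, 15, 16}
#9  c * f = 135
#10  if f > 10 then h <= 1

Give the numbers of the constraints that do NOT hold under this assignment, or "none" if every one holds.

Violated: 2.

#1 f + d = 9 + (-6) = 3; 3 > 2 — holds.
#2 d = -6, e = 15; -6 ≤ 15 (want >) — does not hold.
#3 9 / 9 = 1, so 9 divides 9 — holds.
#4 a = -11, and -11 ≠ -12 — holds.
#5 values -11 < -6 < 15 — holds.
#6 h = 1, g = -1; 1 > -1 — holds.
#7 f = 9 ≠ 6, but e = 15 = 15 (second disjunct) — holds.
#8 e = 15 is in {10, 15, 16} — holds.
#9 c * f = 15 * 9 = 135 — holds.
#10 f = 9, not > 10; antecedent false, conditional vacuously true — holds.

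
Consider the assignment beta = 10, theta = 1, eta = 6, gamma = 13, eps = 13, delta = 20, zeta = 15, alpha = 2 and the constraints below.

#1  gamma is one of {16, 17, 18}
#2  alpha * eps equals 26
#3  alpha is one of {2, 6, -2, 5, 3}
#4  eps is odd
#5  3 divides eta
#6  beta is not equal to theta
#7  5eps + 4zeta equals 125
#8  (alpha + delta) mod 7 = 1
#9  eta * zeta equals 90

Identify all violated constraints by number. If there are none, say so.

#1 gamma = 13 is not in {16, 17, 18} — violated.
#2 alpha * eps = 2 * 13 = 26 — OK.
#3 alpha = 2 is in {2, 6, -2, 5, 3} — OK.
#4 eps = 13 is odd — OK.
#5 6 / 3 = 2, so 3 divides 6 — OK.
#6 beta = 10, theta = 1; distinct — OK.
#7 5eps + 4zeta = 5(13) + 4(15) = 125 — OK.
#8 alpha + delta = 22; 22 mod 7 = 1 — OK.
#9 eta * zeta = 6 * 15 = 90 — OK.

No — constraint 1 is not satisfied.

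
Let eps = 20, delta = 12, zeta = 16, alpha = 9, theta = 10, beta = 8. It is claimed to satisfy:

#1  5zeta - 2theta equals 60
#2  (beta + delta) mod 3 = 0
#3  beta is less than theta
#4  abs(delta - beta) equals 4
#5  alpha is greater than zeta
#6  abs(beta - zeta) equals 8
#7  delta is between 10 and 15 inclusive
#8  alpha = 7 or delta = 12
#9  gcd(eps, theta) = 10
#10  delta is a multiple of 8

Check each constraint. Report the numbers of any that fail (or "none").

Constraints 2, 5, 10 do not hold.

#1 5zeta - 2theta = 5(16) - 2(10) = 60  yes
#2 beta + delta = 20; 20 mod 3 = 2, not 0  no
#3 beta = 8, theta = 10; 8 < 10  yes
#4 abs(12 - 8) = 4  yes
#5 alpha = 9, zeta = 16; 9 ≤ 16 (want >)  no
#6 abs(8 - 16) = 8  yes
#7 delta = 12 lies in [10, 15]  yes
#8 alpha = 9 ≠ 7, but delta = 12 = 12 (second disjunct)  yes
#9 gcd(20, 10) = 10  yes
#10 12 = 8*1 + 4, so 8 does not divide 12  no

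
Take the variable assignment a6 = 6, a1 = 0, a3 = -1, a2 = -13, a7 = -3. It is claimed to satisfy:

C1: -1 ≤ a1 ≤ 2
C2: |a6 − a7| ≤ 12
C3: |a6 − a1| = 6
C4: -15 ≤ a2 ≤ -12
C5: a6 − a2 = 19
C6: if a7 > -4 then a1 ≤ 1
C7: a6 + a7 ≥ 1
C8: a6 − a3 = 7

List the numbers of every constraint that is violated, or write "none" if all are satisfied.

C1: a1 = 0 lies in [-1, 2] — holds.
C2: |6 − (-3)| = 9; 9 ≤ 12 — holds.
C3: |6 − 0| = 6 — holds.
C4: a2 = -13 lies in [-15, -12] — holds.
C5: a6 − a2 = 6 − (-13) = 19 — holds.
C6: a7 = -3 > -4, so we need a1 ≤ 1; a1 = 0 ≤ 1 — holds.
C7: a6 + a7 = 6 + (-3) = 3; 3 ≥ 1 — holds.
C8: a6 − a3 = 6 − (-1) = 7 — holds.

The assignment satisfies every constraint.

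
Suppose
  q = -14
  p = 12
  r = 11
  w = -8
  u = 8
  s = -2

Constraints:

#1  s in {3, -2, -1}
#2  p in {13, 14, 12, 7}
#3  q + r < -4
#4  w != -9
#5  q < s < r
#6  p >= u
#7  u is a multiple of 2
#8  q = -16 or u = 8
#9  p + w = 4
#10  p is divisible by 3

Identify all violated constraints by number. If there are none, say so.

#1 s = -2 is in {3, -2, -1} — holds.
#2 p = 12 is in {13, 14, 12, 7} — holds.
#3 q + r = -14 + 11 = -3; -3 ≥ -4, bound -4 not met — fails.
#4 w = -8, and -8 ≠ -9 — holds.
#5 values -14 < -2 < 11 — holds.
#6 p = 12, u = 8; 12 ≥ 8 — holds.
#7 8 / 2 = 4, so 2 divides 8 — holds.
#8 q = -14 ≠ -16, but u = 8 = 8 (second disjunct) — holds.
#9 p + w = 12 + (-8) = 4 — holds.
#10 12 / 3 = 4, so 3 divides 12 — holds.

The assignment fails constraint 3.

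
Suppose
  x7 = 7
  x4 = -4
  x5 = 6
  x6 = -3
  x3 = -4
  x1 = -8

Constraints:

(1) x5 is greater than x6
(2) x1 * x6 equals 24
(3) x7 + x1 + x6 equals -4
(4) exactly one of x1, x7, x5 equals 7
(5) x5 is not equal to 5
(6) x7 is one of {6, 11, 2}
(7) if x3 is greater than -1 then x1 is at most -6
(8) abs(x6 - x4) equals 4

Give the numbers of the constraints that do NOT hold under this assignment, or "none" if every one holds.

The assignment fails constraints 6, 8.

(1) x5 = 6, x6 = -3; 6 > -3  OK
(2) x1 * x6 = -8 * (-3) = 24  OK
(3) x7 + x1 + x6 = 7 + (-8) + (-3) = -4  OK
(4) x1=-8, x7=7, x5=6; 1 of them equals 7  OK
(5) x5 = 6, and 6 ≠ 5  OK
(6) x7 = 7 is not in {6, 11, 2}  FAIL
(7) x3 = -4, not > -1; antecedent false, conditional vacuously true  OK
(8) abs(-3 - (-4)) = 1, not 4  FAIL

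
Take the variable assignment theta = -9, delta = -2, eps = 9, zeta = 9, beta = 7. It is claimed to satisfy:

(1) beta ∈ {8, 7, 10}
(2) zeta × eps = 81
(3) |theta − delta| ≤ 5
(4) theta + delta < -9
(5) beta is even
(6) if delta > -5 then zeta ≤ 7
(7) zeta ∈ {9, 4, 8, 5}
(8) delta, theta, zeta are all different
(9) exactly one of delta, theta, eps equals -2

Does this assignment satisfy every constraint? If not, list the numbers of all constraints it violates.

The assignment fails constraints 3, 5, and 6.

(1) beta = 7 is in {8, 7, 10} — satisfied.
(2) zeta × eps = 9 × 9 = 81 — satisfied.
(3) |-9 − (-2)| = 7; 7 > 5, exceeds bound 5 — violated.
(4) theta + delta = -9 + (-2) = -11; -11 < -9 — satisfied.
(5) beta = 7 is odd — violated.
(6) delta = -2 > -5, so we need zeta ≤ 7; but zeta = 9 > 7 — violated.
(7) zeta = 9 is in {9, 4, 8, 5} — satisfied.
(8) values -2, -9, 9 are pairwise distinct — satisfied.
(9) delta=-2, theta=-9, eps=9; 1 of them equals -2 — satisfied.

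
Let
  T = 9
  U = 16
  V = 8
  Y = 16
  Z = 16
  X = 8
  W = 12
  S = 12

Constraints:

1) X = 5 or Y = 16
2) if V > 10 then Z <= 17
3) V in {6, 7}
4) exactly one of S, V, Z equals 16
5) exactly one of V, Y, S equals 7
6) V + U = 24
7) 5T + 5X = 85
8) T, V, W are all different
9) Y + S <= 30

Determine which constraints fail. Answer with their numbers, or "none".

Violated: 3 and 5.

1) X = 8 ≠ 5, but Y = 16 = 16 (second disjunct) — holds.
2) V = 8, not > 10; antecedent false, conditional vacuously true — holds.
3) V = 8 is not in {6, 7} — does not hold.
4) S=12, V=8, Z=16; 1 of them equals 16 — holds.
5) V=8, Y=16, S=12; 0 of them equal 7, not exactly one — does not hold.
6) V + U = 8 + 16 = 24 — holds.
7) 5T + 5X = 5(9) + 5(8) = 85 — holds.
8) values 9, 8, 12 are pairwise distinct — holds.
9) Y + S = 16 + 12 = 28; 28 ≤ 30 — holds.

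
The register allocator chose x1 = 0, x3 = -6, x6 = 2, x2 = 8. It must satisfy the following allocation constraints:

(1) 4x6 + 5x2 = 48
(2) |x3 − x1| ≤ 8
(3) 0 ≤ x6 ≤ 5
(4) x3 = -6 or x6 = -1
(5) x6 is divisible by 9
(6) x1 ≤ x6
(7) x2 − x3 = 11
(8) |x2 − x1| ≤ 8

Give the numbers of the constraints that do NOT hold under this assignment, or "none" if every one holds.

Constraints 5 and 7 are violated.

(1) 4x6 + 5x2 = 4(2) + 5(8) = 48 — holds.
(2) |-6 − 0| = 6; 6 ≤ 8 — holds.
(3) x6 = 2 lies in [0, 5] — holds.
(4) x3 = -6 = -6 (first disjunct) — holds.
(5) 2 = 9×0 + 2, so 9 does not divide 2 — does not hold.
(6) x1 = 0, x6 = 2; 0 ≤ 2 — holds.
(7) x2 − x3 = 8 − (-6) = 14, not 11 — does not hold.
(8) |8 − 0| = 8; 8 ≤ 8 — holds.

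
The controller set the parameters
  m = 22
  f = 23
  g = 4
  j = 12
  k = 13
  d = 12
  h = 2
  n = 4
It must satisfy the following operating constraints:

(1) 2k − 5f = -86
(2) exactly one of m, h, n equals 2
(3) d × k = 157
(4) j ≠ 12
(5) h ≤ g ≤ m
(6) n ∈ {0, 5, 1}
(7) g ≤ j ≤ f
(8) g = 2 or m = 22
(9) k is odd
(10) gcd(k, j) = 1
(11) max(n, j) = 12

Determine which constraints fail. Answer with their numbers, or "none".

Violated: 1, 3, 4, 6.

(1) 2k − 5f = 2(13) − 5(23) = -89, not -86  ✘
(2) m=22, h=2, n=4; 1 of them equals 2  ✔
(3) d × k = 12 × 13 = 156, not 157  ✘
(4) j = 12, but 12 is required to differ  ✘
(5) values 2 ≤ 4 ≤ 22  ✔
(6) n = 4 is not in {0, 5, 1}  ✘
(7) values 4 ≤ 12 ≤ 23  ✔
(8) g = 4 ≠ 2, but m = 22 = 22 (second disjunct)  ✔
(9) k = 13 is odd  ✔
(10) gcd(13, 12) = 1  ✔
(11) max(4, 12) = 12  ✔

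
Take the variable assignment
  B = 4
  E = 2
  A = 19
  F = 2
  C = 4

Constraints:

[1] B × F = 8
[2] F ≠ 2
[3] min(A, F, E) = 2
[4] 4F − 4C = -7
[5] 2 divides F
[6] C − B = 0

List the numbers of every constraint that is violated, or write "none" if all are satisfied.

[1] B × F = 4 × 2 = 8 — holds.
[2] F = 2, but 2 is required to differ — does not hold.
[3] min(19, 2, 2) = 2 — holds.
[4] 4F − 4C = 4(2) − 4(4) = -8, not -7 — does not hold.
[5] 2 / 2 = 1, so 2 divides 2 — holds.
[6] C − B = 4 − 4 = 0 — holds.

The assignment fails constraints 2, 4.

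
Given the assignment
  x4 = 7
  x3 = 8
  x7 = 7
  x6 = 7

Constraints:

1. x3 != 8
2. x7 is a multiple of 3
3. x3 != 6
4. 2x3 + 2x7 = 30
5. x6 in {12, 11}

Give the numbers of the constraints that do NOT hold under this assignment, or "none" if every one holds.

The assignment fails constraints 1, 2, and 5.

1. x3 = 8, but 8 is required to differ — violated.
2. 7 = 3*2 + 1, so 3 does not divide 7 — violated.
3. x3 = 8, and 8 ≠ 6 — OK.
4. 2x3 + 2x7 = 2(8) + 2(7) = 30 — OK.
5. x6 = 7 is not in {12, 11} — violated.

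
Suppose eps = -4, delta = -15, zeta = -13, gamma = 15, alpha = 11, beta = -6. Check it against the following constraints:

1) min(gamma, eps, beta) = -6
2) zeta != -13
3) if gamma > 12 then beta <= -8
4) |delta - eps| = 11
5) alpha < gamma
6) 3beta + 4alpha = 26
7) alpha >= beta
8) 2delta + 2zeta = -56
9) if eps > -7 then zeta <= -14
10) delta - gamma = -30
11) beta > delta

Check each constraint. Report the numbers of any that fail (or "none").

Constraints 2, 3, 9 are violated.

1) min(15, -4, -6) = -6 — holds.
2) zeta = -13, but -13 is required to differ — does not hold.
3) gamma = 15 > 12, so we need beta ≤ -8; but beta = -6 > -8 — does not hold.
4) |-15 - (-4)| = 11 — holds.
5) alpha = 11, gamma = 15; 11 < 15 — holds.
6) 3beta + 4alpha = 3(-6) + 4(11) = 26 — holds.
7) alpha = 11, beta = -6; 11 ≥ -6 — holds.
8) 2delta + 2zeta = 2(-15) + 2(-13) = -56 — holds.
9) eps = -4 > -7, so we need zeta ≤ -14; but zeta = -13 > -14 — does not hold.
10) delta - gamma = -15 - 15 = -30 — holds.
11) beta = -6, delta = -15; -6 > -15 — holds.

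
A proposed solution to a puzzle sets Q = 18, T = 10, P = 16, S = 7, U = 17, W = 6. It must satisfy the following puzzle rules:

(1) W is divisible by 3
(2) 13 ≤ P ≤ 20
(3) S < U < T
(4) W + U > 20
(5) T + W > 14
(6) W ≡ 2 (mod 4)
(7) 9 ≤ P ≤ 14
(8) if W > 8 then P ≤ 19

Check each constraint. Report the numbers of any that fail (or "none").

Constraints 3 and 7 are violated.

(1) 6 / 3 = 2, so 3 divides 6 — holds.
(2) P = 16 lies in [13, 20] — holds.
(3) values 7, 17, 10; U = 17 is not < T = 10 — does not hold.
(4) W + U = 6 + 17 = 23; 23 > 20 — holds.
(5) T + W = 10 + 6 = 16; 16 > 14 — holds.
(6) 6 mod 4 = 2 — holds.
(7) P = 16 is outside [9, 14] — does not hold.
(8) W = 6, not > 8; antecedent false, conditional vacuously true — holds.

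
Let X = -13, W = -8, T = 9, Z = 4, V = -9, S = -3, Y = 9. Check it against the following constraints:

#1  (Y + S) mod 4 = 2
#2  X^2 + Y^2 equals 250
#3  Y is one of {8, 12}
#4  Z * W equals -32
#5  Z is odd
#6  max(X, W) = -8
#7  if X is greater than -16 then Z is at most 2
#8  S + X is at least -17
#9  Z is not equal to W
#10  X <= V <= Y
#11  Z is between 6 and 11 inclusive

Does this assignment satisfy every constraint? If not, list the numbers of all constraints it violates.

#1 Y + S = 6; 6 mod 4 = 2 — satisfied.
#2 X^2 + Y^2 = (-13)^2 + 9^2 = 169 + 81 = 250 — satisfied.
#3 Y = 9 is not in {8, 12} — violated.
#4 Z * W = 4 * (-8) = -32 — satisfied.
#5 Z = 4 is even — violated.
#6 max(-13, -8) = -8 — satisfied.
#7 X = -13 > -16, so we need Z ≤ 2; but Z = 4 > 2 — violated.
#8 S + X = -3 + (-13) = -16; -16 ≥ -17 — satisfied.
#9 Z = 4, W = -8; distinct — satisfied.
#10 values -13 <= -9 <= 9 — satisfied.
#11 Z = 4 is outside [6, 11] — violated.

The assignment fails constraints 3, 5, 7, and 11.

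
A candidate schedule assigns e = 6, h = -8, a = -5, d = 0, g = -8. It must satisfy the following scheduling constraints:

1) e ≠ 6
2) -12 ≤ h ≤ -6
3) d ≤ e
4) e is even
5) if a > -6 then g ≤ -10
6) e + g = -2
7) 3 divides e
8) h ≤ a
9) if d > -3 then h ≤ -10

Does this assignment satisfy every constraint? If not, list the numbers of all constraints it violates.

1) e = 6, but 6 is required to differ  false
2) h = -8 lies in [-12, -6]  true
3) d = 0, e = 6; 0 ≤ 6  true
4) e = 6 is even  true
5) a = -5 > -6, so we need g ≤ -10; but g = -8 > -10  false
6) e + g = 6 + (-8) = -2  true
7) 6 / 3 = 2, so 3 divides 6  true
8) h = -8, a = -5; -8 ≤ -5  true
9) d = 0 > -3, so we need h ≤ -10; but h = -8 > -10  false

The assignment fails constraints 1, 5, 9.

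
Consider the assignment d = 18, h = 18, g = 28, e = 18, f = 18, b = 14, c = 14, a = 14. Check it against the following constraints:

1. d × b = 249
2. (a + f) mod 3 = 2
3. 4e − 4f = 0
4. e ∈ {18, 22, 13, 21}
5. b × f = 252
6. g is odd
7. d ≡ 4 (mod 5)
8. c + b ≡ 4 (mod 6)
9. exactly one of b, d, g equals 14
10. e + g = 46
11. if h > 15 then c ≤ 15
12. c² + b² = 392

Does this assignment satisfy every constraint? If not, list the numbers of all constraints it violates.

Constraints 1, 6, and 7 do not hold.

1. d × b = 18 × 14 = 252, not 249  no
2. a + f = 32; 32 mod 3 = 2  yes
3. 4e − 4f = 4(18) − 4(18) = 0  yes
4. e = 18 is in {18, 22, 13, 21}  yes
5. b × f = 14 × 18 = 252  yes
6. g = 28 is even  no
7. 18 mod 5 = 3, not 4  no
8. c + b = 28; 28 mod 6 = 4  yes
9. b=14, d=18, g=28; 1 of them equals 14  yes
10. e + g = 18 + 28 = 46  yes
11. h = 18 > 15, so we need c ≤ 15; c = 14 ≤ 15  yes
12. c² + b² = 14² + 14² = 196 + 196 = 392  yes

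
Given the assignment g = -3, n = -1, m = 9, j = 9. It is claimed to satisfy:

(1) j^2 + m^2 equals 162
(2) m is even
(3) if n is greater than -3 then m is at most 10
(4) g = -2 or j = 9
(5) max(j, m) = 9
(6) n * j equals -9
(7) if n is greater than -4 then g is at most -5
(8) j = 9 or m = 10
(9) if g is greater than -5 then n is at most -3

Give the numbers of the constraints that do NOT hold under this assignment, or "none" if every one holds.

(1) j^2 + m^2 = 9^2 + 9^2 = 81 + 81 = 162  ✓
(2) m = 9 is odd  ✗
(3) n = -1 > -3, so we need m ≤ 10; m = 9 ≤ 10  ✓
(4) g = -3 ≠ -2, but j = 9 = 9 (second disjunct)  ✓
(5) max(9, 9) = 9  ✓
(6) n * j = -1 * 9 = -9  ✓
(7) n = -1 > -4, so we need g ≤ -5; but g = -3 > -5  ✗
(8) j = 9 = 9 (first disjunct)  ✓
(9) g = -3 > -5, so we need n ≤ -3; but n = -1 > -3  ✗

No — constraints 2, 7, 9 are not satisfied.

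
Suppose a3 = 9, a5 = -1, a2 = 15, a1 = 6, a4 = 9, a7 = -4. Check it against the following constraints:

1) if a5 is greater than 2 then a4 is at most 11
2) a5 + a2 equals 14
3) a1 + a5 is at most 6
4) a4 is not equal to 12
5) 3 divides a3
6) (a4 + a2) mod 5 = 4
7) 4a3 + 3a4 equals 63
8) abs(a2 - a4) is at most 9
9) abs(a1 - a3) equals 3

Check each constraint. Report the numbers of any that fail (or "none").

1) a5 = -1, not > 2; antecedent false, conditional vacuously true — OK.
2) a5 + a2 = -1 + 15 = 14 — OK.
3) a1 + a5 = 6 + (-1) = 5; 5 ≤ 6 — OK.
4) a4 = 9, and 9 ≠ 12 — OK.
5) 9 / 3 = 3, so 3 divides 9 — OK.
6) a4 + a2 = 24; 24 mod 5 = 4 — OK.
7) 4a3 + 3a4 = 4(9) + 3(9) = 63 — OK.
8) abs(15 - 9) = 6; 6 ≤ 9 — OK.
9) abs(6 - 9) = 3 — OK.

No violations.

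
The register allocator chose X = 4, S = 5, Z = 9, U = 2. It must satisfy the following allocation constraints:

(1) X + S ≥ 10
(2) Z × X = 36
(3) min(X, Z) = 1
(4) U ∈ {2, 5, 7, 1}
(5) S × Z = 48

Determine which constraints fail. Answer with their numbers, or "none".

(1) X + S = 4 + 5 = 9; 9 < 10, bound 10 not met  ✗
(2) Z × X = 9 × 4 = 36  ✓
(3) min(4, 9) = 4, not 1  ✗
(4) U = 2 is in {2, 5, 7, 1}  ✓
(5) S × Z = 5 × 9 = 45, not 48  ✗

Constraints 1, 3, and 5 do not hold.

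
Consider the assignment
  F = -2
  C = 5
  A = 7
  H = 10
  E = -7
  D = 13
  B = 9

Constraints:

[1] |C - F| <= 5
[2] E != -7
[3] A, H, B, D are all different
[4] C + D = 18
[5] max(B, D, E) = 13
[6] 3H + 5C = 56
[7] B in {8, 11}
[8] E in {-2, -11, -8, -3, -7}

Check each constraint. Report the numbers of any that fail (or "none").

Violated: 1, 2, 6, and 7.

[1] |5 - (-2)| = 7; 7 > 5, exceeds bound 5 — fails.
[2] E = -7, but -7 is required to differ — fails.
[3] values 7, 10, 9, 13 are pairwise distinct — holds.
[4] C + D = 5 + 13 = 18 — holds.
[5] max(9, 13, -7) = 13 — holds.
[6] 3H + 5C = 3(10) + 5(5) = 55, not 56 — fails.
[7] B = 9 is not in {8, 11} — fails.
[8] E = -7 is in {-2, -11, -8, -3, -7} — holds.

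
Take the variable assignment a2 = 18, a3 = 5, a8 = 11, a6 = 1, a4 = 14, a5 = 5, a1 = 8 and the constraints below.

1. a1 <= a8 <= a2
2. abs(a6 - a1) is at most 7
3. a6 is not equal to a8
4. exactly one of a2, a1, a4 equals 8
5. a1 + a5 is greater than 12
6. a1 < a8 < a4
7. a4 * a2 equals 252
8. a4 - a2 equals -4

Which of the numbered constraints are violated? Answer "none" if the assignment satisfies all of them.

The assignment satisfies every constraint.

1. values 8 <= 11 <= 18  true
2. abs(1 - 8) = 7; 7 ≤ 7  true
3. a6 = 1, a8 = 11; distinct  true
4. a2=18, a1=8, a4=14; 1 of them equals 8  true
5. a1 + a5 = 8 + 5 = 13; 13 > 12  true
6. values 8 < 11 < 14  true
7. a4 * a2 = 14 * 18 = 252  true
8. a4 - a2 = 14 - 18 = -4  true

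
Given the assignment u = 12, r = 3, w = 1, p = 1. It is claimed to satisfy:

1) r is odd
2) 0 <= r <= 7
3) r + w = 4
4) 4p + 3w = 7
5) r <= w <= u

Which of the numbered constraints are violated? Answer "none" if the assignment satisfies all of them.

1) r = 3 is odd  ✔
2) r = 3 lies in [0, 7]  ✔
3) r + w = 3 + 1 = 4  ✔
4) 4p + 3w = 4(1) + 3(1) = 7  ✔
5) values 3, 1, 12; r = 3 is not <= w = 1  ✘

Constraint 5 does not hold.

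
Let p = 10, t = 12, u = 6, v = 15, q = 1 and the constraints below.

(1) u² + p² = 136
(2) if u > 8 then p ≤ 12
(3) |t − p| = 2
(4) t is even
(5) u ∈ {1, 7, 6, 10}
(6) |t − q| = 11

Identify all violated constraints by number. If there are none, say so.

All constraints are satisfied.

(1) u² + p² = 6² + 10² = 36 + 100 = 136 — satisfied.
(2) u = 6, not > 8; antecedent false, conditional vacuously true — satisfied.
(3) |12 − 10| = 2 — satisfied.
(4) t = 12 is even — satisfied.
(5) u = 6 is in {1, 7, 6, 10} — satisfied.
(6) |12 − 1| = 11 — satisfied.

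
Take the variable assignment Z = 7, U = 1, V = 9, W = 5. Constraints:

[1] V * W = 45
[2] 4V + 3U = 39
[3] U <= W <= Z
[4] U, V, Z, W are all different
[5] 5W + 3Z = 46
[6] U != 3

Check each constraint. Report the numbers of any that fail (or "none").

[1] V * W = 9 * 5 = 45 — satisfied.
[2] 4V + 3U = 4(9) + 3(1) = 39 — satisfied.
[3] values 1 <= 5 <= 7 — satisfied.
[4] values 1, 9, 7, 5 are pairwise distinct — satisfied.
[5] 5W + 3Z = 5(5) + 3(7) = 46 — satisfied.
[6] U = 1, and 1 ≠ 3 — satisfied.

Yes — all constraints hold.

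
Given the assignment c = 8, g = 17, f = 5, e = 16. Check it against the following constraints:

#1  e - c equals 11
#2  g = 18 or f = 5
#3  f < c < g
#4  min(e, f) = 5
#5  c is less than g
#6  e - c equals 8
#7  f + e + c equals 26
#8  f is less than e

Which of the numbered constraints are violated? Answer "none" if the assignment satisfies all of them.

#1 e - c = 16 - 8 = 8, not 11  false
#2 g = 17 ≠ 18, but f = 5 = 5 (second disjunct)  true
#3 values 5 < 8 < 17  true
#4 min(16, 5) = 5  true
#5 c = 8, g = 17; 8 < 17  true
#6 e - c = 16 - 8 = 8  true
#7 f + e + c = 5 + 16 + 8 = 29, not 26  false
#8 f = 5, e = 16; 5 < 16  true

The assignment fails constraints 1, 7.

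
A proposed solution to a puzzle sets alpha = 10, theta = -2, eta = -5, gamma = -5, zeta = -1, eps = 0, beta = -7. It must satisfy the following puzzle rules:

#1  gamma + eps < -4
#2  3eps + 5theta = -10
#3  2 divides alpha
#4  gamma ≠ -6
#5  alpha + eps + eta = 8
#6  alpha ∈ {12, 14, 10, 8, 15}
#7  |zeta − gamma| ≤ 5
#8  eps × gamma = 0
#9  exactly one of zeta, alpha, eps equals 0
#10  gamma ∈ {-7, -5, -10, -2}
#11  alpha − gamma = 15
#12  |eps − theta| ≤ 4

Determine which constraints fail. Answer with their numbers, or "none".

#1 gamma + eps = -5 + 0 = -5; -5 < -4  yes
#2 3eps + 5theta = 3(0) + 5(-2) = -10  yes
#3 10 / 2 = 5, so 2 divides 10  yes
#4 gamma = -5, and -5 ≠ -6  yes
#5 alpha + eps + eta = 10 + 0 + (-5) = 5, not 8  no
#6 alpha = 10 is in {12, 14, 10, 8, 15}  yes
#7 |-1 − (-5)| = 4; 4 ≤ 5  yes
#8 eps × gamma = 0 × (-5) = 0  yes
#9 zeta=-1, alpha=10, eps=0; 1 of them equals 0  yes
#10 gamma = -5 is in {-7, -5, -10, -2}  yes
#11 alpha − gamma = 10 − (-5) = 15  yes
#12 |0 − (-2)| = 2; 2 ≤ 4  yes

No — constraint 5 is not satisfied.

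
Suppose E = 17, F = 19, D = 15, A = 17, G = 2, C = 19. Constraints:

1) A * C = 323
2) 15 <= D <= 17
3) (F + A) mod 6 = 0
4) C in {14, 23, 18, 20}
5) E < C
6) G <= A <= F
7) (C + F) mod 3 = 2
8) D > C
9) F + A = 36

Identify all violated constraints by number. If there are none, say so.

1) A * C = 17 * 19 = 323  yes
2) D = 15 lies in [15, 17]  yes
3) F + A = 36; 36 mod 6 = 0  yes
4) C = 19 is not in {14, 23, 18, 20}  no
5) E = 17, C = 19; 17 < 19  yes
6) values 2 <= 17 <= 19  yes
7) C + F = 38; 38 mod 3 = 2  yes
8) D = 15, C = 19; 15 ≤ 19 (want >)  no
9) F + A = 19 + 17 = 36  yes

No — constraints 4, 8 are not satisfied.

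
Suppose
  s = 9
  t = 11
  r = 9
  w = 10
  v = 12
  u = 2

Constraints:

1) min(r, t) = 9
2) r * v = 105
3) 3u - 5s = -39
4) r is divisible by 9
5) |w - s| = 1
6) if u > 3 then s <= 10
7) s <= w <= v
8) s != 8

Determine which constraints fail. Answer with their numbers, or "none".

Constraint 2 does not hold.

1) min(9, 11) = 9 — satisfied.
2) r * v = 9 * 12 = 108, not 105 — violated.
3) 3u - 5s = 3(2) - 5(9) = -39 — satisfied.
4) 9 / 9 = 1, so 9 divides 9 — satisfied.
5) |10 - 9| = 1 — satisfied.
6) u = 2, not > 3; antecedent false, conditional vacuously true — satisfied.
7) values 9 <= 10 <= 12 — satisfied.
8) s = 9, and 9 ≠ 8 — satisfied.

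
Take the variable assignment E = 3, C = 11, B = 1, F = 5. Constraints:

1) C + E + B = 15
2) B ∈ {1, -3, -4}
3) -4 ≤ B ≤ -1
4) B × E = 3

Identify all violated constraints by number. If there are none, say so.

The assignment fails constraint 3.

1) C + E + B = 11 + 3 + 1 = 15 — holds.
2) B = 1 is in {1, -3, -4} — holds.
3) B = 1 is outside [-4, -1] — fails.
4) B × E = 1 × 3 = 3 — holds.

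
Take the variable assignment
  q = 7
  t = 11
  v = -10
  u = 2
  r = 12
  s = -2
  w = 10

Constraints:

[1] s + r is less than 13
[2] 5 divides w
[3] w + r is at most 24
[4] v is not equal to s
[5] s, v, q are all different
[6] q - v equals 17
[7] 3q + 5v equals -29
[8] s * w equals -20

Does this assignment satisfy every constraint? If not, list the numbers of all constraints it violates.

No violations.

[1] s + r = -2 + 12 = 10; 10 < 13 — OK.
[2] 10 / 5 = 2, so 5 divides 10 — OK.
[3] w + r = 10 + 12 = 22; 22 ≤ 24 — OK.
[4] v = -10, s = -2; distinct — OK.
[5] values -2, -10, 7 are pairwise distinct — OK.
[6] q - v = 7 - (-10) = 17 — OK.
[7] 3q + 5v = 3(7) + 5(-10) = -29 — OK.
[8] s * w = -2 * 10 = -20 — OK.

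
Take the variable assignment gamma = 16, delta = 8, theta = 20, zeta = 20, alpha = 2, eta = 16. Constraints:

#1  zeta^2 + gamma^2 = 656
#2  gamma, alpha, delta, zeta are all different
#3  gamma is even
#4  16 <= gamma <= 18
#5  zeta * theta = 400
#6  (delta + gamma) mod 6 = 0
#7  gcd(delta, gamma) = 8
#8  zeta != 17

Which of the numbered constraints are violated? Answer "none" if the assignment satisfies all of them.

#1 zeta^2 + gamma^2 = 20^2 + 16^2 = 400 + 256 = 656 — satisfied.
#2 values 16, 2, 8, 20 are pairwise distinct — satisfied.
#3 gamma = 16 is even — satisfied.
#4 gamma = 16 lies in [16, 18] — satisfied.
#5 zeta * theta = 20 * 20 = 400 — satisfied.
#6 delta + gamma = 24; 24 mod 6 = 0 — satisfied.
#7 gcd(8, 16) = 8 — satisfied.
#8 zeta = 20, and 20 ≠ 17 — satisfied.

Yes — all constraints hold.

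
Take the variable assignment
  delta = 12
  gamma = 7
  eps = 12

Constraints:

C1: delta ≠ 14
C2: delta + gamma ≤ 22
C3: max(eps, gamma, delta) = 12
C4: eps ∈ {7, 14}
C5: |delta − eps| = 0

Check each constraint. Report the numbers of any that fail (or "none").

C1: delta = 12, and 12 ≠ 14 — holds.
C2: delta + gamma = 12 + 7 = 19; 19 ≤ 22 — holds.
C3: max(12, 7, 12) = 12 — holds.
C4: eps = 12 is not in {7, 14} — fails.
C5: |12 − 12| = 0 — holds.

Constraint 4 does not hold.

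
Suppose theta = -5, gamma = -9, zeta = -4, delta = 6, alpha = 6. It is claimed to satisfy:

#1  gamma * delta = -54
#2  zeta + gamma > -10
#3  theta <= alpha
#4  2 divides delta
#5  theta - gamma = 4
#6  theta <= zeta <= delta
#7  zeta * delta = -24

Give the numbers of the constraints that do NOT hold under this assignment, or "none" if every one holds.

No — constraint 2 is not satisfied.

#1 gamma * delta = -9 * 6 = -54  yes
#2 zeta + gamma = -4 + (-9) = -13; -13 ≤ -10, bound -10 not met  no
#3 theta = -5, alpha = 6; -5 ≤ 6  yes
#4 6 / 2 = 3, so 2 divides 6  yes
#5 theta - gamma = -5 - (-9) = 4  yes
#6 values -5 <= -4 <= 6  yes
#7 zeta * delta = -4 * 6 = -24  yes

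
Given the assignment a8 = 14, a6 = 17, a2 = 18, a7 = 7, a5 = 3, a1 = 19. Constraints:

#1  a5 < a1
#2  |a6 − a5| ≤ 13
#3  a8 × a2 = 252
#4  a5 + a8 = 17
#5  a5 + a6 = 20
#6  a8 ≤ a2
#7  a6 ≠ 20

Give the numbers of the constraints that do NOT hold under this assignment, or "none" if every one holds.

#1 a5 = 3, a1 = 19; 3 < 19  ✔
#2 |17 − 3| = 14; 14 > 13, exceeds bound 13  ✘
#3 a8 × a2 = 14 × 18 = 252  ✔
#4 a5 + a8 = 3 + 14 = 17  ✔
#5 a5 + a6 = 3 + 17 = 20  ✔
#6 a8 = 14, a2 = 18; 14 ≤ 18  ✔
#7 a6 = 17, and 17 ≠ 20  ✔

The assignment fails constraint 2.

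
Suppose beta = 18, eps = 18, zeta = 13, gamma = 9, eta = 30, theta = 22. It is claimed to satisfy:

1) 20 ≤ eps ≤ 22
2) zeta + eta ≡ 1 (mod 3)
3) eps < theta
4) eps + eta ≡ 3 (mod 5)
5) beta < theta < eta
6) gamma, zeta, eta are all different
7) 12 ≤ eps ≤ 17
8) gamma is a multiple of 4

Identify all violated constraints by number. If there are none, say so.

1) eps = 18 is outside [20, 22]  ✗
2) zeta + eta = 43; 43 mod 3 = 1  ✓
3) eps = 18, theta = 22; 18 < 22  ✓
4) eps + eta = 48; 48 mod 5 = 3  ✓
5) values 18 < 22 < 30  ✓
6) values 9, 13, 30 are pairwise distinct  ✓
7) eps = 18 is outside [12, 17]  ✗
8) 9 = 4×2 + 1, so 4 does not divide 9  ✗

Violated: 1, 7, and 8.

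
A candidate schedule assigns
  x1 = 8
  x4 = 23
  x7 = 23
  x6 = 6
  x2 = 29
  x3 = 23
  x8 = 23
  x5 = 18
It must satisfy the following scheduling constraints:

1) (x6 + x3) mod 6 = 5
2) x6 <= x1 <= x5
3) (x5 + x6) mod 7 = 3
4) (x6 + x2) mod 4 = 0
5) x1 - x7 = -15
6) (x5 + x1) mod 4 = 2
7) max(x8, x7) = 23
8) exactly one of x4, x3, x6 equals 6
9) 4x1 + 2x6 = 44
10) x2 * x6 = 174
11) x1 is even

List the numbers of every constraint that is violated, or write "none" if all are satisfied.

Constraint 4 does not hold.

1) x6 + x3 = 29; 29 mod 6 = 5  OK
2) values 6 <= 8 <= 18  OK
3) x5 + x6 = 24; 24 mod 7 = 3  OK
4) x6 + x2 = 35; 35 mod 4 = 3, not 0  FAIL
5) x1 - x7 = 8 - 23 = -15  OK
6) x5 + x1 = 26; 26 mod 4 = 2  OK
7) max(23, 23) = 23  OK
8) x4=23, x3=23, x6=6; 1 of them equals 6  OK
9) 4x1 + 2x6 = 4(8) + 2(6) = 44  OK
10) x2 * x6 = 29 * 6 = 174  OK
11) x1 = 8 is even  OK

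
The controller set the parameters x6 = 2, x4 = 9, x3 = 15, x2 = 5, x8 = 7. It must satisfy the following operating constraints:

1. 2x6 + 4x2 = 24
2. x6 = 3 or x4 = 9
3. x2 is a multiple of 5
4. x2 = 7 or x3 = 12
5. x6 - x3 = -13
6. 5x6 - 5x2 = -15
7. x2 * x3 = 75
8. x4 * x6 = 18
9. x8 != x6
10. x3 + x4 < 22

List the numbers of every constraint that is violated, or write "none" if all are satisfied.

No — constraints 4 and 10 are not satisfied.

1. 2x6 + 4x2 = 2(2) + 4(5) = 24  true
2. x6 = 2 ≠ 3, but x4 = 9 = 9 (second disjunct)  true
3. 5 / 5 = 1, so 5 divides 5  true
4. x2 = 5 ≠ 7 and x3 = 15 ≠ 12; both disjuncts false  false
5. x6 - x3 = 2 - 15 = -13  true
6. 5x6 - 5x2 = 5(2) - 5(5) = -15  true
7. x2 * x3 = 5 * 15 = 75  true
8. x4 * x6 = 9 * 2 = 18  true
9. x8 = 7, x6 = 2; distinct  true
10. x3 + x4 = 15 + 9 = 24; 24 ≥ 22, bound 22 not met  false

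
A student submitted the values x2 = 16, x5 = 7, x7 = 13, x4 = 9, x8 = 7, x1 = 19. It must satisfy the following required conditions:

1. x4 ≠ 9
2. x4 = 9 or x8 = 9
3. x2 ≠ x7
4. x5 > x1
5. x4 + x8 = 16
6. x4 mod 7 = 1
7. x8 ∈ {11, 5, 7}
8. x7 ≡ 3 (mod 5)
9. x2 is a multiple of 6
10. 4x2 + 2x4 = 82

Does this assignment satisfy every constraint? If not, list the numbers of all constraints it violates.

Violated: 1, 4, 6, and 9.

1. x4 = 9, but 9 is required to differ  FAIL
2. x4 = 9 = 9 (first disjunct)  OK
3. x2 = 16, x7 = 13; distinct  OK
4. x5 = 7, x1 = 19; 7 ≤ 19 (want >)  FAIL
5. x4 + x8 = 9 + 7 = 16  OK
6. 9 mod 7 = 2, not 1  FAIL
7. x8 = 7 is in {11, 5, 7}  OK
8. 13 mod 5 = 3  OK
9. 16 = 6×2 + 4, so 6 does not divide 16  FAIL
10. 4x2 + 2x4 = 4(16) + 2(9) = 82  OK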